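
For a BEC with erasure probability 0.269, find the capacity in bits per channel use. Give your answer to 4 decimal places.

Binary erasure channel: capacity C = 1 − ε.
C = 1 − 0.269 = 0.7310 bits per channel use.

0.7310 bits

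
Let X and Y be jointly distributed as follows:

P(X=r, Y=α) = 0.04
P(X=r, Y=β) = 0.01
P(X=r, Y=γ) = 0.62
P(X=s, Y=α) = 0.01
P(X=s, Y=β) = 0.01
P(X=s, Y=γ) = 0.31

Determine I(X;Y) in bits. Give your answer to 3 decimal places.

Marginals: p(X) = (0.6700, 0.3300), p(Y) = (0.0500, 0.0200, 0.9300).
I(X;Y) = Σ p(x,y)·log₂[p(x,y)/(p(x)p(y))].
  (r,α): 0.04·log₂(1.1940) = 0.0102
  (r,β): 0.01·log₂(0.7463) = -0.0042
  (r,γ): 0.62·log₂(0.9950) = -0.0045
  (s,α): 0.01·log₂(0.6061) = -0.0072
  (s,β): 0.01·log₂(1.5152) = 0.0060
  (s,γ): 0.31·log₂(1.0101) = 0.0045
Sum = 0.005 bits.

0.005 bits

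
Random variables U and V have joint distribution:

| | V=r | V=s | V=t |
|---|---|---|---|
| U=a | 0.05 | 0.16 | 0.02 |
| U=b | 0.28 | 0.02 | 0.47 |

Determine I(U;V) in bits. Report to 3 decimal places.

0.364 bits

Marginals: p(U) = (0.2300, 0.7700), p(V) = (0.3300, 0.1800, 0.4900).
I(U;V) = H(U) + H(V) − H(U,V).
H(U) = 0.7780, H(V) = 1.4774, H(U,V) = 1.8910.
I(U;V) = 0.7780 + 1.4774 − 1.8910 = 0.364 bits.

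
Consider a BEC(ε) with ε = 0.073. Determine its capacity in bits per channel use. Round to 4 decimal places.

0.9270 bits

Binary erasure channel: capacity C = 1 − ε.
C = 1 − 0.073 = 0.9270 bits per channel use.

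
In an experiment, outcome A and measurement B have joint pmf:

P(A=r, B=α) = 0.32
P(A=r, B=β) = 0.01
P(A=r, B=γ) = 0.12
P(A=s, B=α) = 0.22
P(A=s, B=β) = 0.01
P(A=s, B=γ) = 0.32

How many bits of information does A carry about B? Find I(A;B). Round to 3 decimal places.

Marginals: p(A) = (0.4500, 0.5500), p(B) = (0.5400, 0.0200, 0.4400).
I(A;B) = Σ p(x,y)·log₂[p(x,y)/(p(x)p(y))].
  (r,α): 0.32·log₂(1.3169) = 0.1271
  (r,β): 0.01·log₂(1.1111) = 0.0015
  (r,γ): 0.12·log₂(0.6061) = -0.0867
  (s,α): 0.22·log₂(0.7407) = -0.0953
  (s,β): 0.01·log₂(0.9091) = -0.0014
  (s,γ): 0.32·log₂(1.3223) = 0.1290
Sum = 0.074 bits.

0.074 bits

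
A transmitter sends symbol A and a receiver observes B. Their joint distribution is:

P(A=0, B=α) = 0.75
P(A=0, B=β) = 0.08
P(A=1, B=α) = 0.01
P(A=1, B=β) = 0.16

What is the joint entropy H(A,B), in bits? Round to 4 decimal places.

1.0922 bits

H(A,B) = −Σ p(x,y)·log₂ p(x,y) over all 4 cells.
  cell (0,α): −0.75·log₂0.75 = 0.31128
  cell (0,β): −0.08·log₂0.08 = 0.29151
  cell (1,α): −0.01·log₂0.01 = 0.06644
  cell (1,β): −0.16·log₂0.16 = 0.42302
Sum = 1.0922 bits.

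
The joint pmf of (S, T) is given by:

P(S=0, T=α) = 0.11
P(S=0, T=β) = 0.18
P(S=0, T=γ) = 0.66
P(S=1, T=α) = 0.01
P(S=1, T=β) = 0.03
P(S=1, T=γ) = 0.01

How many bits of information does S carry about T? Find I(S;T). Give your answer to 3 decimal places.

0.038 bits

Marginals: p(S) = (0.9500, 0.0500), p(T) = (0.1200, 0.2100, 0.6700).
I(S;T) = H(S) + H(T) − H(S,T).
H(S) = 0.2864, H(T) = 1.2270, H(S,T) = 1.4759.
I(S;T) = 0.2864 + 1.2270 − 1.4759 = 0.038 bits.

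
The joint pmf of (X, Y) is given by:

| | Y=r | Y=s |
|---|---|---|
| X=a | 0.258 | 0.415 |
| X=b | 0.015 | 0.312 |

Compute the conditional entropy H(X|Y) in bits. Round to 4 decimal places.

0.8003 bits

Marginals: p(X) = (0.6730, 0.3270), p(Y) = (0.2730, 0.7270).
H(X|Y) = Σ p(Y) · H(X|Y=·).
  Y=r: p=0.2730, H(X|Y=r) = 0.3070
  Y=s: p=0.7270, H(X|Y=s) = 0.9855
Weighted sum = 0.8003 bits.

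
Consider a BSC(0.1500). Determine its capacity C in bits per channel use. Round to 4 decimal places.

0.3902 bits

Binary symmetric channel: C = 1 − h₂(ε) where h₂ is the binary entropy function.
h₂(0.1500) = −0.1500·log₂0.1500 − 0.8500·log₂0.8500 = 0.6098.
C = 1 − 0.6098 = 0.3902 bits per channel use.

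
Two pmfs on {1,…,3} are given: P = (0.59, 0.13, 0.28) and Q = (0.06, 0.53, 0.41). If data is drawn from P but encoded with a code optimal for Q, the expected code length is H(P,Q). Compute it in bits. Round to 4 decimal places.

H(P,Q) = −Σ p·log₂ q.
  −0.59·log₂(0.06) = 2.39475
  −0.13·log₂(0.53) = 0.11907
  −0.28·log₂(0.41) = 0.36017
H(P,Q) = 2.8740 bits.

2.8740 bits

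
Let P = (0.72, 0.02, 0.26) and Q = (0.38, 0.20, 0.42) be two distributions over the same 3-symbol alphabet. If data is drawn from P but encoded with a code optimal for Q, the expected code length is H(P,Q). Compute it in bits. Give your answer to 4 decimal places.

1.3769 bits

H(P,Q) = −Σ p·log₂ q.
  −0.72·log₂(0.38) = 1.00507
  −0.02·log₂(0.20) = 0.04644
  −0.26·log₂(0.42) = 0.32540
H(P,Q) = 1.3769 bits.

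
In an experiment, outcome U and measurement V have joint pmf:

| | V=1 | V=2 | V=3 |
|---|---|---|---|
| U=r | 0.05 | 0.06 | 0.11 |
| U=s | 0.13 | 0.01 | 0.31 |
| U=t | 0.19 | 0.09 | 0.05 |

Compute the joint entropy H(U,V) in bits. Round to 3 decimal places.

2.767 bits

H(U,V) = −Σ p(x,y)·log₂ p(x,y) over all 9 cells.
  cell (r,1): −0.05·log₂0.05 = 0.2161
  cell (r,2): −0.06·log₂0.06 = 0.2435
  cell (r,3): −0.11·log₂0.11 = 0.3503
  cell (s,1): −0.13·log₂0.13 = 0.3826
  cell (s,2): −0.01·log₂0.01 = 0.0664
  cell (s,3): −0.31·log₂0.31 = 0.5238
  cell (t,1): −0.19·log₂0.19 = 0.4552
  cell (t,2): −0.09·log₂0.09 = 0.3127
  cell (t,3): −0.05·log₂0.05 = 0.2161
Sum = 2.767 bits.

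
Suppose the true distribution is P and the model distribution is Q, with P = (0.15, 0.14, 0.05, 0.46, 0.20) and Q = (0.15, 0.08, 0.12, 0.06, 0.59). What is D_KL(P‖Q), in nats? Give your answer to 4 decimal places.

0.7552 nats

D(P‖Q) = Σ p·ln(p/q).
  0.15·ln(0.15/0.15) = 0.00000
  0.14·ln(0.14/0.08) = 0.07835
  0.05·ln(0.05/0.12) = -0.04377
  0.46·ln(0.46/0.06) = 0.93697
  0.20·ln(0.20/0.59) = -0.21636
D(P‖Q) = 0.7552 nats.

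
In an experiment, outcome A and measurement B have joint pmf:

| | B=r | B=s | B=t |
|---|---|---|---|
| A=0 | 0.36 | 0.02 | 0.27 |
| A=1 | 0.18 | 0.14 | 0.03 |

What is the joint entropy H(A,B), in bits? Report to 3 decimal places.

H(A,B) = −Σ p(x,y)·log₂ p(x,y) over all 6 cells.
  cell (0,r): −0.36·log₂0.36 = 0.5306
  cell (0,s): −0.02·log₂0.02 = 0.1129
  cell (0,t): −0.27·log₂0.27 = 0.5100
  cell (1,r): −0.18·log₂0.18 = 0.4453
  cell (1,s): −0.14·log₂0.14 = 0.3971
  cell (1,t): −0.03·log₂0.03 = 0.1518
Sum = 2.148 bits.

2.148 bits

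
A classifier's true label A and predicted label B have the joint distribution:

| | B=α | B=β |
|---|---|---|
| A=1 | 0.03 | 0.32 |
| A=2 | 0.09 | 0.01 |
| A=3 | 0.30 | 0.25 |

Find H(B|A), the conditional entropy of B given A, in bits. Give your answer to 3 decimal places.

Marginals: p(A) = (0.3500, 0.1000, 0.5500), p(B) = (0.4200, 0.5800).
H(B|A) = Σ p(A) · H(B|A=·).
  A=1: p=0.3500, H(B|A=1) = 0.4220
  A=2: p=0.1000, H(B|A=2) = 0.4690
  A=3: p=0.5500, H(B|A=3) = 0.9940
Weighted sum = 0.741 bits.

0.741 bits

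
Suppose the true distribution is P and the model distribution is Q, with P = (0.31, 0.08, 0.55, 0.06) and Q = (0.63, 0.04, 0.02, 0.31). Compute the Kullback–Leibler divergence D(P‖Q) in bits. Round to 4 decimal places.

2.2504 bits

D(P‖Q) = Σ p·log₂(p/q).
  0.31·log₂(0.31/0.63) = -0.31716
  0.08·log₂(0.08/0.04) = 0.08000
  0.55·log₂(0.55/0.02) = 2.62975
  0.06·log₂(0.06/0.31) = -0.14215
D(P‖Q) = 2.2504 bits.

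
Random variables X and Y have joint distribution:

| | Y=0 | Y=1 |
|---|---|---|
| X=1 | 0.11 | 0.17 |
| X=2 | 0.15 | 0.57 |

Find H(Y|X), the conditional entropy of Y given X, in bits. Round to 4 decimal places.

0.8022 bits

Chain rule: H(Y|X) = H(X,Y) − H(X).
Marginals: p(X) = (0.2800, 0.7200), p(Y) = (0.2600, 0.7400).
H(X,Y) = 1.6577 bits; H(X) = 0.8555 bits.
H(Y|X) = 1.6577 − 0.8555 = 0.8022 bits.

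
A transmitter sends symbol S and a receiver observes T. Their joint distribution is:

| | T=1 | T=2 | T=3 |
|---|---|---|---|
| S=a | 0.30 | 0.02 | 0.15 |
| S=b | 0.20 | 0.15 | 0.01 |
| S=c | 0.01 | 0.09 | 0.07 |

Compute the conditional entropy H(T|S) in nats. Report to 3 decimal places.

0.802 nats

Marginals: p(S) = (0.4700, 0.3600, 0.1700), p(T) = (0.5100, 0.2600, 0.2300).
H(T|S) = Σ p(S) · H(T|S=·).
  S=a: p=0.4700, H(T|S=a) = 0.7854
  S=b: p=0.3600, H(T|S=b) = 0.7909
  S=c: p=0.1700, H(T|S=c) = 0.8687
Weighted sum = 0.802 nats.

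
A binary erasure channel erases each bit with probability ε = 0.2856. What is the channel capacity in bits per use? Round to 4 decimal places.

0.7144 bits

Binary erasure channel: capacity C = 1 − ε.
C = 1 − 0.2856 = 0.7144 bits per channel use.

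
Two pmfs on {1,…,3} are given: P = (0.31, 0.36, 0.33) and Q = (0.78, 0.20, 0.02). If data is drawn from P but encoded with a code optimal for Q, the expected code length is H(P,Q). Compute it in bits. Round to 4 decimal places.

H(P,Q) = −Σ p·log₂ q.
  −0.31·log₂(0.78) = 0.11112
  −0.36·log₂(0.20) = 0.83589
  −0.33·log₂(0.02) = 1.86247
H(P,Q) = 2.8095 bits.

2.8095 bits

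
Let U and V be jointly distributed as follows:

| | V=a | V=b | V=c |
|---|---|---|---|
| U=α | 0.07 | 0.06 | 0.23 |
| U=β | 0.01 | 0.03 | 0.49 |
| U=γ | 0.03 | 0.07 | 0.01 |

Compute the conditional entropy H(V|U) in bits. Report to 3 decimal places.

Marginals: p(U) = (0.3600, 0.5300, 0.1100), p(V) = (0.1100, 0.1600, 0.7300).
H(V|U) = Σ p(U) · H(V|U=·).
  U=α: p=0.3600, H(V|U=α) = 1.3032
  U=β: p=0.5300, H(V|U=β) = 0.4472
  U=γ: p=0.1100, H(V|U=γ) = 1.2407
Weighted sum = 0.843 bits.

0.843 bits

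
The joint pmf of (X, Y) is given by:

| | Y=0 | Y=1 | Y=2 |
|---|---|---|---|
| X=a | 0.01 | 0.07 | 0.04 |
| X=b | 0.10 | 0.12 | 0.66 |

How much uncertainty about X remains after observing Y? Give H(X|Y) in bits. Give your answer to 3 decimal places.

0.450 bits

Chain rule: H(X|Y) = H(X,Y) − H(Y).
Marginals: p(X) = (0.1200, 0.8800), p(Y) = (0.1100, 0.1900, 0.7000).
H(X,Y) = 1.6157 bits; H(Y) = 1.1657 bits.
H(X|Y) = 1.6157 − 1.1657 = 0.450 bits.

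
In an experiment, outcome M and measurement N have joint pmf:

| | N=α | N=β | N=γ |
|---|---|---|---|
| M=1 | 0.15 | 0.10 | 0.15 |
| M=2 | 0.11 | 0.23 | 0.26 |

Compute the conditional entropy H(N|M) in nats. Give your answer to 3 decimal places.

Marginals: p(M) = (0.4000, 0.6000), p(N) = (0.2600, 0.3300, 0.4100).
H(N|M) = Σ p(M) · H(N|M=·).
  M=1: p=0.4000, H(N|M=1) = 1.0822
  M=2: p=0.6000, H(N|M=2) = 1.0409
Weighted sum = 1.057 nats.

1.057 nats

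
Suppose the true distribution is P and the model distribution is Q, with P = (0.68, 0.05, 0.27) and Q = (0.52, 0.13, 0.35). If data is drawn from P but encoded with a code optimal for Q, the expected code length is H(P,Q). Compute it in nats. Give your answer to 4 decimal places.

H(P,Q) = −Σ p·ln q.
  −0.68·ln(0.52) = 0.44467
  −0.05·ln(0.13) = 0.10201
  −0.27·ln(0.35) = 0.28345
H(P,Q) = 0.8301 nats.

0.8301 nats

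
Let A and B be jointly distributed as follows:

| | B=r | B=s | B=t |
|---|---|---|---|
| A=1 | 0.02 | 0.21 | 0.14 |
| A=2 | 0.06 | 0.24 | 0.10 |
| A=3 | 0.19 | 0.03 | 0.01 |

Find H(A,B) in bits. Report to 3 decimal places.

2.726 bits

H(A,B) = −Σ p(x,y)·log₂ p(x,y) over all 9 cells.
  cell (1,r): −0.02·log₂0.02 = 0.1129
  cell (1,s): −0.21·log₂0.21 = 0.4728
  cell (1,t): −0.14·log₂0.14 = 0.3971
  cell (2,r): −0.06·log₂0.06 = 0.2435
  cell (2,s): −0.24·log₂0.24 = 0.4941
  cell (2,t): −0.10·log₂0.10 = 0.3322
  cell (3,r): −0.19·log₂0.19 = 0.4552
  cell (3,s): −0.03·log₂0.03 = 0.1518
  cell (3,t): −0.01·log₂0.01 = 0.0664
Sum = 2.726 bits.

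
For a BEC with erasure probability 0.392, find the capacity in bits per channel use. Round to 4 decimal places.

Binary erasure channel: capacity C = 1 − ε.
C = 1 − 0.392 = 0.6080 bits per channel use.

0.6080 bits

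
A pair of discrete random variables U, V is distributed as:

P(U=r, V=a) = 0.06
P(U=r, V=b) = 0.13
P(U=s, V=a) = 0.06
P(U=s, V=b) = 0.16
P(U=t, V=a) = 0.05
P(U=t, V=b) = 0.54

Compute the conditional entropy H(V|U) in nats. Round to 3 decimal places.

Chain rule: H(V|U) = H(U,V) − H(U).
Marginals: p(U) = (0.1900, 0.2200, 0.5900), p(V) = (0.1700, 0.8300).
H(U,V) = 1.3786 nats; H(U) = 0.9600 nats.
H(V|U) = 1.3786 − 0.9600 = 0.419 nats.

0.419 nats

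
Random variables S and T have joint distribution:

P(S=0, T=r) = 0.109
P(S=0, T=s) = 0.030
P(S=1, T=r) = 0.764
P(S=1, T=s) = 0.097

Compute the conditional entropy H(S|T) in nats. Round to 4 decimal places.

Chain rule: H(S|T) = H(S,T) − H(T).
Marginals: p(S) = (0.1390, 0.8610), p(T) = (0.8730, 0.1270).
H(S,T) = 0.7787 nats; H(T) = 0.3806 nats.
H(S|T) = 0.7787 − 0.3806 = 0.3981 nats.

0.3981 nats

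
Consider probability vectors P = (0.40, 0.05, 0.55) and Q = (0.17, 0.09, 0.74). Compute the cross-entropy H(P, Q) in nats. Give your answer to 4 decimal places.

H(P,Q) = −Σ p·ln q.
  −0.40·ln(0.17) = 0.70878
  −0.05·ln(0.09) = 0.12040
  −0.55·ln(0.74) = 0.16561
H(P,Q) = 0.9948 nats.

0.9948 nats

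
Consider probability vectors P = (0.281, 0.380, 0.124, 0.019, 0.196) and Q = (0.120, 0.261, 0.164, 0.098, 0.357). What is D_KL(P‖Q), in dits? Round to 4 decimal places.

0.0862 dits

D(P‖Q) = Σ p·log₁₀(p/q).
  0.281·log₁₀(0.281/0.120) = 0.10384
  0.380·log₁₀(0.380/0.261) = 0.06199
  0.124·log₁₀(0.124/0.164) = -0.01506
  0.019·log₁₀(0.019/0.098) = -0.01354
  0.196·log₁₀(0.196/0.357) = -0.05104
D(P‖Q) = 0.0862 dits.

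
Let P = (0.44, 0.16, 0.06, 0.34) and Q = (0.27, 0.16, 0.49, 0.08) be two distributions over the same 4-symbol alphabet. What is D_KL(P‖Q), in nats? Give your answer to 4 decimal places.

D(P‖Q) = Σ p·ln(p/q).
  0.44·ln(0.44/0.27) = 0.21488
  0.16·ln(0.16/0.16) = 0.00000
  0.06·ln(0.06/0.49) = -0.12600
  0.34·ln(0.34/0.08) = 0.49195
D(P‖Q) = 0.5808 nats.

0.5808 nats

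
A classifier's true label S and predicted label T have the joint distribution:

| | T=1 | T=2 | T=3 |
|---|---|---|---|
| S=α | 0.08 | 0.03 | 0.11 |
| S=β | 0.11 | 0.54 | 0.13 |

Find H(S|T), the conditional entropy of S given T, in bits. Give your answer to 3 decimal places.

0.595 bits

Marginals: p(S) = (0.2200, 0.7800), p(T) = (0.1900, 0.5700, 0.2400).
H(S|T) = Σ p(T) · H(S|T=·).
  T=1: p=0.1900, H(S|T=1) = 0.9819
  T=2: p=0.5700, H(S|T=2) = 0.2975
  T=3: p=0.2400, H(S|T=3) = 0.9950
Weighted sum = 0.595 bits.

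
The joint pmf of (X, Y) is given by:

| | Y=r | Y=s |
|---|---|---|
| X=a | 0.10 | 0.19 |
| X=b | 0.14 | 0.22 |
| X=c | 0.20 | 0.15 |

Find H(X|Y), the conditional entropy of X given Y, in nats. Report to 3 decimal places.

1.075 nats

Marginals: p(X) = (0.2900, 0.3600, 0.3500), p(Y) = (0.4400, 0.5600).
H(X|Y) = Σ p(Y) · H(X|Y=·).
  Y=r: p=0.4400, H(X|Y=r) = 1.0595
  Y=s: p=0.5600, H(X|Y=s) = 1.0866
Weighted sum = 1.075 nats.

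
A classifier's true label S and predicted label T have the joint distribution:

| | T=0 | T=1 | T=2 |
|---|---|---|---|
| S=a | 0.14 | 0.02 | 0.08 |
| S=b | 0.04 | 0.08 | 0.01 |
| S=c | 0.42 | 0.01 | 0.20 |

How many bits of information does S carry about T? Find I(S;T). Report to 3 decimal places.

0.205 bits

Marginals: p(S) = (0.2400, 0.1300, 0.6300), p(T) = (0.6000, 0.1100, 0.2900).
I(S;T) = H(S) + H(T) − H(S,T).
H(S) = 1.2967, H(T) = 1.3104, H(S,T) = 2.4017.
I(S;T) = 1.2967 + 1.3104 − 2.4017 = 0.205 bits.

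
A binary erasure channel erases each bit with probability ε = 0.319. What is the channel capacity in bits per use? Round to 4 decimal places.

Binary erasure channel: capacity C = 1 − ε.
C = 1 − 0.319 = 0.6810 bits per channel use.

0.6810 bits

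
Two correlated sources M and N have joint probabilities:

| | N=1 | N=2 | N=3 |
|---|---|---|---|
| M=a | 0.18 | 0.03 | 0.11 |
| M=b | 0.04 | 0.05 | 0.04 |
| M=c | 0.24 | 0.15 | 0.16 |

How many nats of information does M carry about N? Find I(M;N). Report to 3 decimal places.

Marginals: p(M) = (0.3200, 0.1300, 0.5500), p(N) = (0.4600, 0.2300, 0.3100).
I(M;N) = Σ p(x,y)·ln[p(x,y)/(p(x)p(y))].
  (a,1): 0.18·ln(1.2228) = 0.0362
  (a,2): 0.03·ln(0.4076) = -0.0269
  (a,3): 0.11·ln(1.1089) = 0.0114
  (b,1): 0.04·ln(0.6689) = -0.0161
  (b,2): 0.05·ln(1.6722) = 0.0257
  (b,3): 0.04·ln(0.9926) = -0.0003
  (c,1): 0.24·ln(0.9486) = -0.0127
  (c,2): 0.15·ln(1.1858) = 0.0256
  (c,3): 0.16·ln(0.9384) = -0.0102
Sum = 0.033 nats.

0.033 nats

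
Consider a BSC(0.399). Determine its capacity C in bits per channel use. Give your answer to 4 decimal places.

0.0296 bits

Binary symmetric channel: C = 1 − h₂(ε) where h₂ is the binary entropy function.
h₂(0.399) = −0.399·log₂0.399 − 0.601·log₂0.601 = 0.9704.
C = 1 − 0.9704 = 0.0296 bits per channel use.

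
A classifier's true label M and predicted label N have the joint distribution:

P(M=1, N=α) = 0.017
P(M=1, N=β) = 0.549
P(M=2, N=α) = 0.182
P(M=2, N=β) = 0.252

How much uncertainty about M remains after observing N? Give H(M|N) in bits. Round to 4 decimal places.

0.8034 bits

Marginals: p(M) = (0.5660, 0.4340), p(N) = (0.1990, 0.8010).
H(M|N) = Σ p(N) · H(M|N=·).
  N=α: p=0.1990, H(M|N=α) = 0.4210
  N=β: p=0.8010, H(M|N=β) = 0.8984
Weighted sum = 0.8034 bits.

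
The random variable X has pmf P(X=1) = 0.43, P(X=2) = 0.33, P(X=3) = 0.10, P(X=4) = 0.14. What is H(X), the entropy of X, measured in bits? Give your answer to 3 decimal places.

H(X) = −Σ p·log₂ p.
  −(0.43)·log₂(0.43) = 0.5236
  −(0.33)·log₂(0.33) = 0.5278
  −(0.10)·log₂(0.10) = 0.3322
  −(0.14)·log₂(0.14) = 0.3971
Sum: 0.5236 + 0.5278 + 0.3322 + 0.3971 = 1.781 bits.

1.781 bits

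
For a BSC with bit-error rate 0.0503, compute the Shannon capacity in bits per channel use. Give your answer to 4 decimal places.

Binary symmetric channel: C = 1 − h₂(ε) where h₂ is the binary entropy function.
h₂(0.0503) = −0.0503·log₂0.0503 − 0.9497·log₂0.9497 = 0.2877.
C = 1 − 0.2877 = 0.7123 bits per channel use.

0.7123 bits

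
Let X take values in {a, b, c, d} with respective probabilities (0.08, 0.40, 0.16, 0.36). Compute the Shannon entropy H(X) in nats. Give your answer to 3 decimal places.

1.230 nats

H(X) = −Σ p·ln p.
  −(0.08)·ln(0.08) = 0.2021
  −(0.40)·ln(0.40) = 0.3665
  −(0.16)·ln(0.16) = 0.2932
  −(0.36)·ln(0.36) = 0.3678
Sum: 0.2021 + 0.3665 + 0.2932 + 0.3678 = 1.230 nats.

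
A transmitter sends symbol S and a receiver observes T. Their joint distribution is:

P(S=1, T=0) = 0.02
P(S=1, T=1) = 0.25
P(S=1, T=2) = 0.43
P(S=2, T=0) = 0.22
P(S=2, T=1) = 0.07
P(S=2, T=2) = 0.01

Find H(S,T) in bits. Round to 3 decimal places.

1.952 bits

H(S,T) = −Σ p(x,y)·log₂ p(x,y) over all 6 cells.
  cell (1,0): −0.02·log₂0.02 = 0.1129
  cell (1,1): −0.25·log₂0.25 = 0.5000
  cell (1,2): −0.43·log₂0.43 = 0.5236
  cell (2,0): −0.22·log₂0.22 = 0.4806
  cell (2,1): −0.07·log₂0.07 = 0.2686
  cell (2,2): −0.01·log₂0.01 = 0.0664
Sum = 1.952 bits.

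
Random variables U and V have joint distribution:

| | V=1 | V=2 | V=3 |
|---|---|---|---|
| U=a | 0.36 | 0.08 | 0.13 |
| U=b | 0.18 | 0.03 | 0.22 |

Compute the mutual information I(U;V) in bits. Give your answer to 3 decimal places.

0.064 bits

Marginals: p(U) = (0.5700, 0.4300), p(V) = (0.5400, 0.1100, 0.3500).
I(U;V) = Σ p(x,y)·log₂[p(x,y)/(p(x)p(y))].
  (a,1): 0.36·log₂(1.1696) = 0.0814
  (a,2): 0.08·log₂(1.2759) = 0.0281
  (a,3): 0.13·log₂(0.6516) = -0.0803
  (b,1): 0.18·log₂(0.7752) = -0.0661
  (b,2): 0.03·log₂(0.6342) = -0.0197
  (b,3): 0.22·log₂(1.4618) = 0.1205
Sum = 0.064 bits.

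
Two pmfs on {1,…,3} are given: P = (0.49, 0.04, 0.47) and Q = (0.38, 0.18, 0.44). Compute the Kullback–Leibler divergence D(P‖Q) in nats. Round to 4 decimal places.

0.0954 nats

D(P‖Q) = Σ p·ln(p/q).
  0.49·ln(0.49/0.38) = 0.12457
  0.04·ln(0.04/0.18) = -0.06016
  0.47·ln(0.47/0.44) = 0.03100
D(P‖Q) = 0.0954 nats.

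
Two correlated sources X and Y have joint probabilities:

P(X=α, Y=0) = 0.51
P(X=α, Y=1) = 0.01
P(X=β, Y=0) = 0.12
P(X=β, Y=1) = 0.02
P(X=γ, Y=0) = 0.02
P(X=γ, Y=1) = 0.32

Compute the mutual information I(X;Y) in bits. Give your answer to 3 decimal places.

0.670 bits

Marginals: p(X) = (0.5200, 0.1400, 0.3400), p(Y) = (0.6500, 0.3500).
I(X;Y) = H(X) + H(Y) − H(X,Y).
H(X) = 1.4169, H(Y) = 0.9341, H(X,Y) = 1.6807.
I(X;Y) = 1.4169 + 0.9341 − 1.6807 = 0.670 bits.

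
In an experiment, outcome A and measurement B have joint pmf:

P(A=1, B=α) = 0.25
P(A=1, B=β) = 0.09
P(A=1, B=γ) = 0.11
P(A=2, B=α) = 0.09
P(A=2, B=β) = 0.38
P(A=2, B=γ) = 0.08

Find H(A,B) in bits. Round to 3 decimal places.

2.298 bits

H(A,B) = −Σ p(x,y)·log₂ p(x,y) over all 6 cells.
  cell (1,α): −0.25·log₂0.25 = 0.5000
  cell (1,β): −0.09·log₂0.09 = 0.3127
  cell (1,γ): −0.11·log₂0.11 = 0.3503
  cell (2,α): −0.09·log₂0.09 = 0.3127
  cell (2,β): −0.38·log₂0.38 = 0.5305
  cell (2,γ): −0.08·log₂0.08 = 0.2915
Sum = 2.298 bits.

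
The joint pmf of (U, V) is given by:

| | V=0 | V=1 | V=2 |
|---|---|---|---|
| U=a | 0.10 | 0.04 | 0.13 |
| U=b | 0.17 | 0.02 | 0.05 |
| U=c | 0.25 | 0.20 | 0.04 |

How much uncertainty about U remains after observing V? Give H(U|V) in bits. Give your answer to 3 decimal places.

1.338 bits

Marginals: p(U) = (0.2700, 0.2400, 0.4900), p(V) = (0.5200, 0.2600, 0.2200).
H(U|V) = Σ p(V) · H(U|V=·).
  V=0: p=0.5200, H(U|V=0) = 1.4927
  V=1: p=0.2600, H(U|V=1) = 0.9913
  V=2: p=0.2200, H(U|V=2) = 1.3815
Weighted sum = 1.338 bits.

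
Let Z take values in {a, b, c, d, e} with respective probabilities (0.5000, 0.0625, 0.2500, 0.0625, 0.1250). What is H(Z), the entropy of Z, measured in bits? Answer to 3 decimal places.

H(Z) = −Σ p·log₂ p.
  −(0.5000)·log₂(0.5000) = 0.5000
  −(0.0625)·log₂(0.0625) = 0.2500
  −(0.2500)·log₂(0.2500) = 0.5000
  −(0.0625)·log₂(0.0625) = 0.2500
  −(0.1250)·log₂(0.1250) = 0.3750
Sum: 0.5000 + 0.2500 + 0.5000 + 0.2500 + 0.3750 = 1.875 bits.

1.875 bits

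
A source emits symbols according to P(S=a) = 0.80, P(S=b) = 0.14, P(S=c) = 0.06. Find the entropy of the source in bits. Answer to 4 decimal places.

H(S) = −Σ p·log₂ p.
  −(0.80)·log₂(0.80) = 0.25754
  −(0.14)·log₂(0.14) = 0.39711
  −(0.06)·log₂(0.06) = 0.24353
Sum: 0.25754 + 0.39711 + 0.24353 = 0.8982 bits.

0.8982 bits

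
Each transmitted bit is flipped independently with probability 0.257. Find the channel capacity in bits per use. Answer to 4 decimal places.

Binary symmetric channel: C = 1 − h₂(ε) where h₂ is the binary entropy function.
h₂(0.257) = −0.257·log₂0.257 − 0.743·log₂0.743 = 0.8222.
C = 1 − 0.8222 = 0.1778 bits per channel use.

0.1778 bits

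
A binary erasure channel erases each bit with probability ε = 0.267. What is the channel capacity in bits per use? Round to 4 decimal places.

0.7330 bits

Binary erasure channel: capacity C = 1 − ε.
C = 1 − 0.267 = 0.7330 bits per channel use.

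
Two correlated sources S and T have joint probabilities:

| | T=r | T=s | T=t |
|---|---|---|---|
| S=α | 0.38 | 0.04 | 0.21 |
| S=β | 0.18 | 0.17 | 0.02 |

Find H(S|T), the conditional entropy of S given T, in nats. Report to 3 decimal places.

Chain rule: H(S|T) = H(S,T) − H(T).
Marginals: p(S) = (0.6300, 0.3700), p(T) = (0.5600, 0.2100, 0.2300).
H(S,T) = 1.5123 nats; H(T) = 0.9905 nats.
H(S|T) = 1.5123 − 0.9905 = 0.522 nats.

0.522 nats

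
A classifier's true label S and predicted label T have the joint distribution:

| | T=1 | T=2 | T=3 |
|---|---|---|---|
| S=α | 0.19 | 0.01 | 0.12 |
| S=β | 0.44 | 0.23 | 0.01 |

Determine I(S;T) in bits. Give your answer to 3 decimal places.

0.237 bits

Marginals: p(S) = (0.3200, 0.6800), p(T) = (0.6300, 0.2400, 0.1300).
I(S;T) = Σ p(x,y)·log₂[p(x,y)/(p(x)p(y))].
  (α,1): 0.19·log₂(0.9425) = -0.0162
  (α,2): 0.01·log₂(0.1302) = -0.0294
  (α,3): 0.12·log₂(2.8846) = 0.1834
  (β,1): 0.44·log₂(1.0271) = 0.0170
  (β,2): 0.23·log₂(1.4093) = 0.1138
  (β,3): 0.01·log₂(0.1131) = -0.0314
Sum = 0.237 bits.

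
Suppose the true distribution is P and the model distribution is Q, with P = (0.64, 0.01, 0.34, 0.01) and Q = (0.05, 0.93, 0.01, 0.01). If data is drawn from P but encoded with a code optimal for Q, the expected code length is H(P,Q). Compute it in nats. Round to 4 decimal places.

3.5298 nats

H(P,Q) = −Σ p·ln q.
  −0.64·ln(0.05) = 1.91727
  −0.01·ln(0.93) = 0.00073
  −0.34·ln(0.01) = 1.56576
  −0.01·ln(0.01) = 0.04605
H(P,Q) = 3.5298 nats.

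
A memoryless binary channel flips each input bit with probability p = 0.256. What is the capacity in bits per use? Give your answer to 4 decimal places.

Binary symmetric channel: C = 1 − h₂(ε) where h₂ is the binary entropy function.
h₂(0.256) = −0.256·log₂0.256 − 0.744·log₂0.744 = 0.8207.
C = 1 − 0.8207 = 0.1793 bits per channel use.

0.1793 bits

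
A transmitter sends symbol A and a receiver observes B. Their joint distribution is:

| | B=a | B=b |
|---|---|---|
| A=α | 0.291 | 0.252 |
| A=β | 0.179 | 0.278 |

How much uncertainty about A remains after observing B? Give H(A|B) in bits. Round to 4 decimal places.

Marginals: p(A) = (0.5430, 0.4570), p(B) = (0.4700, 0.5300).
H(A|B) = Σ p(B) · H(A|B=·).
  B=a: p=0.4700, H(A|B=a) = 0.9586
  B=b: p=0.5300, H(A|B=b) = 0.9983
Weighted sum = 0.9796 bits.

0.9796 bits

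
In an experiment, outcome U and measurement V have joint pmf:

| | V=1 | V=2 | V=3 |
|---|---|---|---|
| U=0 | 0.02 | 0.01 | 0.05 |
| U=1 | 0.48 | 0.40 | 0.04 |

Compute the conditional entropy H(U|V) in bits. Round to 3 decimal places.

Chain rule: H(U|V) = H(U,V) − H(V).
Marginals: p(U) = (0.0800, 0.9200), p(V) = (0.5000, 0.4100, 0.0900).
H(U,V) = 1.6182 bits; H(V) = 1.3400 bits.
H(U|V) = 1.6182 − 1.3400 = 0.278 bits.

0.278 bits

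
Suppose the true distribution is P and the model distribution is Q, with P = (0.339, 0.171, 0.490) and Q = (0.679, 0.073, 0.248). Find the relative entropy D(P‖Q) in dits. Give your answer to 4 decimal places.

D(P‖Q) = Σ p·log₁₀(p/q).
  0.339·log₁₀(0.339/0.679) = -0.10227
  0.171·log₁₀(0.171/0.073) = 0.06321
  0.490·log₁₀(0.490/0.248) = 0.14491
D(P‖Q) = 0.1059 dits.

0.1059 dits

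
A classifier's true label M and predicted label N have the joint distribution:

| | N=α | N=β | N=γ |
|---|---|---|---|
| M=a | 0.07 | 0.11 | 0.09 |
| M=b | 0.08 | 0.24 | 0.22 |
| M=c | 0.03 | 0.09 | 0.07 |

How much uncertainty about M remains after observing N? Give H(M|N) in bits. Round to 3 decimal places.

1.434 bits

Marginals: p(M) = (0.2700, 0.5400, 0.1900), p(N) = (0.1800, 0.4400, 0.3800).
H(M|N) = Σ p(N) · H(M|N=·).
  N=α: p=0.1800, H(M|N=α) = 1.4807
  N=β: p=0.4400, H(M|N=β) = 1.4453
  N=γ: p=0.3800, H(M|N=γ) = 1.3982
Weighted sum = 1.434 bits.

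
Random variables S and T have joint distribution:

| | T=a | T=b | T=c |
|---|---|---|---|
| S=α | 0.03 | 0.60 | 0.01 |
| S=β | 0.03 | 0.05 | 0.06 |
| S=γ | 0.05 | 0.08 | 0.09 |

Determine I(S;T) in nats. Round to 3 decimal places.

Marginals: p(S) = (0.6400, 0.1400, 0.2200), p(T) = (0.1100, 0.7300, 0.1600).
I(S;T) = H(S) + H(T) − H(S,T).
H(S) = 0.8940, H(T) = 0.7658, H(S,T) = 1.4501.
I(S;T) = 0.8940 + 0.7658 − 1.4501 = 0.210 nats.

0.210 nats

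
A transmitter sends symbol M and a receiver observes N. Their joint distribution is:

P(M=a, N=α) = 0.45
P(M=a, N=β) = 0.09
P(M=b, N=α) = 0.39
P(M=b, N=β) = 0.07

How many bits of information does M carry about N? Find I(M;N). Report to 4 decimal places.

0.0003 bits

Marginals: p(M) = (0.5400, 0.4600), p(N) = (0.8400, 0.1600).
I(M;N) = H(M) + H(N) − H(M,N).
H(M) = 0.9954, H(N) = 0.6343, H(M,N) = 1.6294.
I(M;N) = 0.9954 + 0.6343 − 1.6294 = 0.0003 bits.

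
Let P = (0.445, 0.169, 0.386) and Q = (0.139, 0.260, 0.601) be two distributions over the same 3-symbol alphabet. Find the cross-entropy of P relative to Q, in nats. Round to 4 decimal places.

1.3023 nats

H(P,Q) = −Σ p·ln q.
  −0.445·ln(0.139) = 0.87811
  −0.169·ln(0.260) = 0.22766
  −0.386·ln(0.601) = 0.19654
H(P,Q) = 1.3023 nats.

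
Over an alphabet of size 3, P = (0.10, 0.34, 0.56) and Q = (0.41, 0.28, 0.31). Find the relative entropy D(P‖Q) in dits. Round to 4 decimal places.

0.1112 dits

D(P‖Q) = Σ p·log₁₀(p/q).
  0.10·log₁₀(0.10/0.41) = -0.06128
  0.34·log₁₀(0.34/0.28) = 0.02867
  0.56·log₁₀(0.56/0.31) = 0.14382
D(P‖Q) = 0.1112 dits.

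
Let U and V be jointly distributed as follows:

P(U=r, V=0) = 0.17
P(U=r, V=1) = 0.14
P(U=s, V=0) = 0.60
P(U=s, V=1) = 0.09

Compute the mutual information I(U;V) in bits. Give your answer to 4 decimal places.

Marginals: p(U) = (0.3100, 0.6900), p(V) = (0.7700, 0.2300).
I(U;V) = Σ p(x,y)·log₂[p(x,y)/(p(x)p(y))].
  (r,0): 0.17·log₂(0.7122) = -0.08324
  (r,1): 0.14·log₂(1.9635) = 0.13628
  (s,0): 0.60·log₂(1.1293) = 0.10526
  (s,1): 0.09·log₂(0.5671) = -0.07365
Sum = 0.0847 bits.

0.0847 bits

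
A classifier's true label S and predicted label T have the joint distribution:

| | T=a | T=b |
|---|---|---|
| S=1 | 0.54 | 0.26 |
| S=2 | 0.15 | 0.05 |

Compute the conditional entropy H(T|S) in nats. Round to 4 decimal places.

Chain rule: H(T|S) = H(S,T) − H(S).
Marginals: p(S) = (0.8000, 0.2000), p(T) = (0.6900, 0.3100).
H(S,T) = 1.1173 nats; H(S) = 0.5004 nats.
H(T|S) = 1.1173 − 0.5004 = 0.6169 nats.

0.6169 nats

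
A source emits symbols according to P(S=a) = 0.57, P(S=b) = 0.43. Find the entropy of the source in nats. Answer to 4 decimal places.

H(S) = −Σ p·ln p.
  −(0.57)·ln(0.57) = 0.32041
  −(0.43)·ln(0.43) = 0.36291
Sum: 0.32041 + 0.36291 = 0.6833 nats.

0.6833 nats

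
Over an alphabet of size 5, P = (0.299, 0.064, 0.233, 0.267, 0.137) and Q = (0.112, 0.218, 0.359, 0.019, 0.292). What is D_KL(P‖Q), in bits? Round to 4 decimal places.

1.0335 bits

D(P‖Q) = Σ p·log₂(p/q).
  0.299·log₂(0.299/0.112) = 0.42358
  0.064·log₂(0.064/0.218) = -0.11316
  0.233·log₂(0.233/0.359) = -0.14531
  0.267·log₂(0.267/0.019) = 1.01801
  0.137·log₂(0.137/0.292) = -0.14958
D(P‖Q) = 1.0335 bits.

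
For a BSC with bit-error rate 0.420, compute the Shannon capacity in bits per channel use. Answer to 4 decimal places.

0.0185 bits

Binary symmetric channel: C = 1 − h₂(ε) where h₂ is the binary entropy function.
h₂(0.420) = −0.420·log₂0.420 − 0.580·log₂0.580 = 0.9815.
C = 1 − 0.9815 = 0.0185 bits per channel use.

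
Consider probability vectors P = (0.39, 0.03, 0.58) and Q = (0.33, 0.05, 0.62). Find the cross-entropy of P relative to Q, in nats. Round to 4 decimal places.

0.7995 nats

H(P,Q) = −Σ p·ln q.
  −0.39·ln(0.33) = 0.43238
  −0.03·ln(0.05) = 0.08987
  −0.58·ln(0.62) = 0.27726
H(P,Q) = 0.7995 nats.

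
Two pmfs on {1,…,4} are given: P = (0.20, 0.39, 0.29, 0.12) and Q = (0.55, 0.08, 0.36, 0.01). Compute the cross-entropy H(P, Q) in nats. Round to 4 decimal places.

1.9535 nats

H(P,Q) = −Σ p·ln q.
  −0.20·ln(0.55) = 0.11957
  −0.39·ln(0.08) = 0.98503
  −0.29·ln(0.36) = 0.29628
  −0.12·ln(0.01) = 0.55262
H(P,Q) = 1.9535 nats.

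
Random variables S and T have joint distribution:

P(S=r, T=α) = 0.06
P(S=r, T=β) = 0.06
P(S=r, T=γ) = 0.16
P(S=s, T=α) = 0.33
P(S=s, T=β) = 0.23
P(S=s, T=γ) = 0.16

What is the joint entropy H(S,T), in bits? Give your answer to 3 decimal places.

H(S,T) = −Σ p(x,y)·log₂ p(x,y) over all 6 cells.
  cell (r,α): −0.06·log₂0.06 = 0.2435
  cell (r,β): −0.06·log₂0.06 = 0.2435
  cell (r,γ): −0.16·log₂0.16 = 0.4230
  cell (s,α): −0.33·log₂0.33 = 0.5278
  cell (s,β): −0.23·log₂0.23 = 0.4877
  cell (s,γ): −0.16·log₂0.16 = 0.4230
Sum = 2.349 bits.

2.349 bits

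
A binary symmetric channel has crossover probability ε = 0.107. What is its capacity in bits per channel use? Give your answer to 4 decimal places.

0.5092 bits

Binary symmetric channel: C = 1 − h₂(ε) where h₂ is the binary entropy function.
h₂(0.107) = −0.107·log₂0.107 − 0.893·log₂0.893 = 0.4908.
C = 1 − 0.4908 = 0.5092 bits per channel use.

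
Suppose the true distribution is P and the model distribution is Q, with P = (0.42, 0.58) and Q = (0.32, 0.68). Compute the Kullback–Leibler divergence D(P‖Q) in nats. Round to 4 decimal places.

D(P‖Q) = Σ p·ln(p/q).
  0.42·ln(0.42/0.32) = 0.11421
  0.58·ln(0.58/0.68) = -0.09226
D(P‖Q) = 0.0220 nats.

0.0220 nats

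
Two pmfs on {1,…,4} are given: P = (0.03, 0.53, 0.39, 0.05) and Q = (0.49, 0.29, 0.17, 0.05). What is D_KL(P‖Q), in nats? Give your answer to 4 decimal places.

0.5596 nats

D(P‖Q) = Σ p·ln(p/q).
  0.03·ln(0.03/0.49) = -0.08380
  0.53·ln(0.53/0.29) = 0.31959
  0.39·ln(0.39/0.17) = 0.32384
  0.05·ln(0.05/0.05) = 0.00000
D(P‖Q) = 0.5596 nats.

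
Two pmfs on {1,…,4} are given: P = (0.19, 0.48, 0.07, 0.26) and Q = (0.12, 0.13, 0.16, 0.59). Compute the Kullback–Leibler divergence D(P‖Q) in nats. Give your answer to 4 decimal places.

D(P‖Q) = Σ p·ln(p/q).
  0.19·ln(0.19/0.12) = 0.08731
  0.48·ln(0.48/0.13) = 0.62700
  0.07·ln(0.07/0.16) = -0.05787
  0.26·ln(0.26/0.59) = -0.21305
D(P‖Q) = 0.4434 nats.

0.4434 nats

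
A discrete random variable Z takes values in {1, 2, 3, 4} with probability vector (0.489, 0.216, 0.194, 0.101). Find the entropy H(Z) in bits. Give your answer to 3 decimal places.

H(Z) = −Σ p·log₂ p.
  −(0.489)·log₂(0.489) = 0.5047
  −(0.216)·log₂(0.216) = 0.4776
  −(0.194)·log₂(0.194) = 0.4590
  −(0.101)·log₂(0.101) = 0.3341
Sum: 0.5047 + 0.4776 + 0.4590 + 0.3341 = 1.775 bits.

1.775 bits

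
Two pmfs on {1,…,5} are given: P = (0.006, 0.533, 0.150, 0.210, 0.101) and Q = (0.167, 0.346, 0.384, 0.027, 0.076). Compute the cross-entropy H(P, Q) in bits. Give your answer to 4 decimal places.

2.5085 bits

H(P,Q) = −Σ p·log₂ q.
  −0.006·log₂(0.167) = 0.01549
  −0.533·log₂(0.346) = 0.81611
  −0.150·log₂(0.384) = 0.20712
  −0.210·log₂(0.027) = 1.09429
  −0.101·log₂(0.076) = 0.37550
H(P,Q) = 2.5085 bits.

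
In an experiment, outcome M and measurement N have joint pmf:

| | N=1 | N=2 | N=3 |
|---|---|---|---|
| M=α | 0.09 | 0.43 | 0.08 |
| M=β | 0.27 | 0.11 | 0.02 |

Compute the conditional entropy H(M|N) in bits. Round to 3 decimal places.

Marginals: p(M) = (0.6000, 0.4000), p(N) = (0.3600, 0.5400, 0.1000).
H(M|N) = Σ p(N) · H(M|N=·).
  N=1: p=0.3600, H(M|N=1) = 0.8113
  N=2: p=0.5400, H(M|N=2) = 0.7293
  N=3: p=0.1000, H(M|N=3) = 0.7219
Weighted sum = 0.758 bits.

0.758 bits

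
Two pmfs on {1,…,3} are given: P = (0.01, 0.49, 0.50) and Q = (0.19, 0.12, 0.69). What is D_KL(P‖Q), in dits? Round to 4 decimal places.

D(P‖Q) = Σ p·log₁₀(p/q).
  0.01·log₁₀(0.01/0.19) = -0.01279
  0.49·log₁₀(0.49/0.12) = 0.29940
  0.50·log₁₀(0.50/0.69) = -0.06994
D(P‖Q) = 0.2167 dits.

0.2167 dits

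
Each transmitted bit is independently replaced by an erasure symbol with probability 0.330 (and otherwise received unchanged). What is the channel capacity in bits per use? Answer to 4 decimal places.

0.6700 bits

Binary erasure channel: capacity C = 1 − ε.
C = 1 − 0.330 = 0.6700 bits per channel use.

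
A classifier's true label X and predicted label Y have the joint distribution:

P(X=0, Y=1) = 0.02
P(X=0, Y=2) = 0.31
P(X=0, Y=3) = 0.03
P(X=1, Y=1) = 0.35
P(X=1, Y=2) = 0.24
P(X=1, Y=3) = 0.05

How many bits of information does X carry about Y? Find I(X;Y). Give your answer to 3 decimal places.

0.211 bits

Marginals: p(X) = (0.3600, 0.6400), p(Y) = (0.3700, 0.5500, 0.0800).
I(X;Y) = H(X) + H(Y) − H(X,Y).
H(X) = 0.9427, H(Y) = 1.2966, H(X,Y) = 2.0288.
I(X;Y) = 0.9427 + 1.2966 − 2.0288 = 0.211 bits.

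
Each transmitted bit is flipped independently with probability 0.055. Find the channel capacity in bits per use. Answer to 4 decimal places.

Binary symmetric channel: C = 1 − h₂(ε) where h₂ is the binary entropy function.
h₂(0.055) = −0.055·log₂0.055 − 0.945·log₂0.945 = 0.3073.
C = 1 − 0.3073 = 0.6927 bits per channel use.

0.6927 bits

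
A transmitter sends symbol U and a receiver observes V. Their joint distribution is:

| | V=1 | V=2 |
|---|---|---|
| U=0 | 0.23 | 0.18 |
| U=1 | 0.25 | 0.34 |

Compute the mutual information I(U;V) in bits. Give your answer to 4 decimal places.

Marginals: p(U) = (0.4100, 0.5900), p(V) = (0.4800, 0.5200).
I(U;V) = H(U) + H(V) − H(U,V).
H(U) = 0.9765, H(V) = 0.9988, H(U,V) = 1.9621.
I(U;V) = 0.9765 + 0.9988 − 1.9621 = 0.0132 bits.

0.0132 bits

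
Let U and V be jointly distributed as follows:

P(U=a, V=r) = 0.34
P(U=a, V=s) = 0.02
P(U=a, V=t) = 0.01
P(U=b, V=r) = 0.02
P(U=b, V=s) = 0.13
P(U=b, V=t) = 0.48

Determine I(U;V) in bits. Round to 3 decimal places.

Marginals: p(U) = (0.3700, 0.6300), p(V) = (0.3600, 0.1500, 0.4900).
I(U;V) = Σ p(x,y)·log₂[p(x,y)/(p(x)p(y))].
  (a,r): 0.34·log₂(2.5526) = 0.4597
  (a,s): 0.02·log₂(0.3604) = -0.0294
  (a,t): 0.01·log₂(0.0552) = -0.0418
  (b,r): 0.02·log₂(0.0882) = -0.0701
  (b,s): 0.13·log₂(1.3757) = 0.0598
  (b,t): 0.48·log₂(1.5549) = 0.3057
Sum = 0.684 bits.

0.684 bits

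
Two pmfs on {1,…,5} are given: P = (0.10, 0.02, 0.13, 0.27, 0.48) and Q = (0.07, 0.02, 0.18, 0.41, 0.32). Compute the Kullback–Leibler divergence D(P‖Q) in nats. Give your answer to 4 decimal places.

0.0752 nats

D(P‖Q) = Σ p·ln(p/q).
  0.10·ln(0.10/0.07) = 0.03567
  0.02·ln(0.02/0.02) = 0.00000
  0.13·ln(0.13/0.18) = -0.04230
  0.27·ln(0.27/0.41) = -0.11279
  0.48·ln(0.48/0.32) = 0.19462
D(P‖Q) = 0.0752 nats.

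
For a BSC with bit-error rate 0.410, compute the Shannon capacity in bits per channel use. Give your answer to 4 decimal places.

0.0235 bits

Binary symmetric channel: C = 1 − h₂(ε) where h₂ is the binary entropy function.
h₂(0.410) = −0.410·log₂0.410 − 0.590·log₂0.590 = 0.9765.
C = 1 − 0.9765 = 0.0235 bits per channel use.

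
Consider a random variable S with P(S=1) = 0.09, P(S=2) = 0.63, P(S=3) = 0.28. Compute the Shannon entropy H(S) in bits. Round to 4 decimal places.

H(S) = −Σ p·log₂ p.
  −(0.09)·log₂(0.09) = 0.31265
  −(0.63)·log₂(0.63) = 0.41994
  −(0.28)·log₂(0.28) = 0.51422
Sum: 0.31265 + 0.41994 + 0.51422 = 1.2468 bits.

1.2468 bits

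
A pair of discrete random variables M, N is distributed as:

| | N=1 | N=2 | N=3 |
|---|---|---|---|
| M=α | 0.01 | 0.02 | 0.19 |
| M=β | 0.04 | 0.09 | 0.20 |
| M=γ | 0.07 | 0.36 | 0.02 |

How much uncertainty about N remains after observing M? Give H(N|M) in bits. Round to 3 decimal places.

0.983 bits

Chain rule: H(N|M) = H(M,N) − H(M).
Marginals: p(M) = (0.2200, 0.3300, 0.4500), p(N) = (0.1200, 0.4700, 0.4100).
H(M,N) = 2.5094 bits; H(M) = 1.5268 bits.
H(N|M) = 2.5094 − 1.5268 = 0.983 bits.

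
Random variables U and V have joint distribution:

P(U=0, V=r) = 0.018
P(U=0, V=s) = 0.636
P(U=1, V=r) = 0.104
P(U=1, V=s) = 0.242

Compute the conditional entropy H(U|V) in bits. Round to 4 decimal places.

0.8194 bits

Marginals: p(U) = (0.6540, 0.3460), p(V) = (0.1220, 0.8780).
H(U|V) = Σ p(V) · H(U|V=·).
  V=r: p=0.1220, H(U|V=r) = 0.6037
  V=s: p=0.8780, H(U|V=s) = 0.8494
Weighted sum = 0.8194 bits.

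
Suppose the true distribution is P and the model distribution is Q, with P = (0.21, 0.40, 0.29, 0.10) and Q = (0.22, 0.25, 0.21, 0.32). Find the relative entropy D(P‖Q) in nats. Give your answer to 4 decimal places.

0.1555 nats

D(P‖Q) = Σ p·ln(p/q).
  0.21·ln(0.21/0.22) = -0.00977
  0.40·ln(0.40/0.25) = 0.18800
  0.29·ln(0.29/0.21) = 0.09360
  0.10·ln(0.10/0.32) = -0.11632
D(P‖Q) = 0.1555 nats.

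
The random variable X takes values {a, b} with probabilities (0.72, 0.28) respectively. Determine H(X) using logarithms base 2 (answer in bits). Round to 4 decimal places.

0.8555 bits

H(X) = −Σ p·log₂ p.
  −(0.72)·log₂(0.72) = 0.34123
  −(0.28)·log₂(0.28) = 0.51422
Sum: 0.34123 + 0.51422 = 0.8555 bits.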